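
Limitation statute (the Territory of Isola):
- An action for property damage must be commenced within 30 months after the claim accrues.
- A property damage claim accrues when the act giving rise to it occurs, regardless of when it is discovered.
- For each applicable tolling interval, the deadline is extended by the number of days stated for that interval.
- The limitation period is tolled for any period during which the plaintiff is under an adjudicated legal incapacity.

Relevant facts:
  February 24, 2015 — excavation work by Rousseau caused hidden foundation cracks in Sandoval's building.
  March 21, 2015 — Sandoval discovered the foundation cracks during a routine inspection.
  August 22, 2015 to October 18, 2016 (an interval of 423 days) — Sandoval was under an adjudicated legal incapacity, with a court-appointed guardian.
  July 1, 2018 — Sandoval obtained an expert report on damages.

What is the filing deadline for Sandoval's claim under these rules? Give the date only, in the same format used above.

October 21, 2018

The claim accrued on February 24, 2015, when the wrongful act occurred; under the stated occurrence rule the March 21, 2015 discovery does not delay accrual.
30 months from February 24, 2015 is August 24, 2017.
The period was tolled for 423 days by the plaintiff's legal incapacity (August 22, 2015 to October 18, 2016), pushing the deadline to October 21, 2018.
The other events in the timeline have no effect on the limitation period under the stated rules.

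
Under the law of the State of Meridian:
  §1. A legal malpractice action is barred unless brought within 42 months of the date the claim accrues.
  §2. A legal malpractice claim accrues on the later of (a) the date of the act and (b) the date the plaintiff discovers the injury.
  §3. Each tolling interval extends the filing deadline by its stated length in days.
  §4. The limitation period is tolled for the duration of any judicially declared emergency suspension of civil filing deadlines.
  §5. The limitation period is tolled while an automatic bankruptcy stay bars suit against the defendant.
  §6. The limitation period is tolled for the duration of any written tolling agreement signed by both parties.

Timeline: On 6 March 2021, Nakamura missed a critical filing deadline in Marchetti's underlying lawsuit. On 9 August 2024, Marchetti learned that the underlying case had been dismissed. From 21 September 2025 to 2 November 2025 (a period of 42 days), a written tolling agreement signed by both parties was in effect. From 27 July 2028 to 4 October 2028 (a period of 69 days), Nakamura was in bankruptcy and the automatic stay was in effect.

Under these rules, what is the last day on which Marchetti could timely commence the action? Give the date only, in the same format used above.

22 March 2028

Taking the later of the act (6 March 2021) and discovery (9 August 2024), the claim accrued on 9 August 2024.
Adding the 42 months base period to 9 August 2024 gives a deadline of 9 February 2028, before any tolling.
Because the written tolling agreement ran from 21 September 2025 to 2 November 2025, the deadline is extended by 42 days to 22 March 2028.
By the time the automatic bankruptcy stay began on 27 July 2028, the limitation period had already expired on 22 March 2028; that interval cannot revive it.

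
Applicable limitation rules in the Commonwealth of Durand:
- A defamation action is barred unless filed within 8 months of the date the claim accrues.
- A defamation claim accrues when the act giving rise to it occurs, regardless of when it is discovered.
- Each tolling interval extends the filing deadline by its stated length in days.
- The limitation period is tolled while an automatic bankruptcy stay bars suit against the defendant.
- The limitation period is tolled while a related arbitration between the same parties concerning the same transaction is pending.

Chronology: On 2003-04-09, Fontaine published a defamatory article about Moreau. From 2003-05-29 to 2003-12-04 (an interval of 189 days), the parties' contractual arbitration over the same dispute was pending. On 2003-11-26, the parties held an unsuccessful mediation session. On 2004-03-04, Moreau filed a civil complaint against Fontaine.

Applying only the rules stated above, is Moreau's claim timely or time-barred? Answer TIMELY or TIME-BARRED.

TIMELY

The claim accrued on 2003-04-09, the date of the act.
Adding the 8 months base period to 2003-04-09 gives a deadline of 2003-12-09, before any tolling.
Because the pending related arbitration ran from 2003-05-29 to 2003-12-04, the deadline is extended by 189 days to 2004-06-15.
The other events in the timeline have no effect on the limitation period under the stated rules.
The 2004-03-04 filing precedes the 2004-06-15 deadline; the claim is timely.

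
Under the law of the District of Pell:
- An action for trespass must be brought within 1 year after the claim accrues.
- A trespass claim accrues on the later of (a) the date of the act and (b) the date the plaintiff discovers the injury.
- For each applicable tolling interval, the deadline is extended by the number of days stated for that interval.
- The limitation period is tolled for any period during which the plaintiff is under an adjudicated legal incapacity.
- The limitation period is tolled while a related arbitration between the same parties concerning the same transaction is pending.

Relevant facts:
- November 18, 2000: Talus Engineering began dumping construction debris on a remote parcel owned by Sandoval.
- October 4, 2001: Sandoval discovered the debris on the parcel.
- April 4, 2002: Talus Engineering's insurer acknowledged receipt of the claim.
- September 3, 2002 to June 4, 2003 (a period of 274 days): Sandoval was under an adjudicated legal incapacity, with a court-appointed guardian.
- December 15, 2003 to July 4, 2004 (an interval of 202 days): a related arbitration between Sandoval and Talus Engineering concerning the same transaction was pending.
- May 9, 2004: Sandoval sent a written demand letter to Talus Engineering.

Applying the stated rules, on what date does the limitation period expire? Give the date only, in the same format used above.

Taking the later of the act (November 18, 2000) and discovery (October 4, 2001), the claim accrued on October 4, 2001.
1 year from October 4, 2001 is October 4, 2002.
Because the plaintiff's legal incapacity ran from September 3, 2002 to June 4, 2003, the deadline is extended by 274 days to July 5, 2003.
The pending related arbitration from December 15, 2003 to July 4, 2004 began after the period had already run on July 5, 2003, so it has no tolling effect.
Nothing else in the chronology tolls or restarts the period.

July 5, 2003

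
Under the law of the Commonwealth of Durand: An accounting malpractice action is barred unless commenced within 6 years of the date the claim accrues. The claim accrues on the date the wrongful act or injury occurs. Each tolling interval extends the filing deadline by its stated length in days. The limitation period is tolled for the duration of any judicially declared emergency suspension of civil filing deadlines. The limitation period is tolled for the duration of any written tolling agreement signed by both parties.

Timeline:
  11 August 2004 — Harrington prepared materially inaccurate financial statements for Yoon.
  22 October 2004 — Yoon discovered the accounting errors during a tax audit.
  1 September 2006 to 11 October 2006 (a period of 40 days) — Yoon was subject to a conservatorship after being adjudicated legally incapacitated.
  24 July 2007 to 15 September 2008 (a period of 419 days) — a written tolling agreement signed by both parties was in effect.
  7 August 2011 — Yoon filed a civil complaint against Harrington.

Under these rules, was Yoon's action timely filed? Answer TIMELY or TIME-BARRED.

TIMELY

Because the rule ties accrual to occurrence, the claim accrued on 11 August 2004, not on the 22 October 2004 discovery date.
The untolled deadline — 6 years after 11 August 2004 — is 11 August 2010.
Because the written tolling agreement ran from 24 July 2007 to 15 September 2008, the deadline is extended by 419 days to 4 October 2011.
Although the plaintiff's incapacity ran from 1 September 2006 to 11 October 2006, the stated rules do not make that a tolling event, so it is disregarded.
The 7 August 2011 filing precedes the 4 October 2011 deadline; the claim is timely.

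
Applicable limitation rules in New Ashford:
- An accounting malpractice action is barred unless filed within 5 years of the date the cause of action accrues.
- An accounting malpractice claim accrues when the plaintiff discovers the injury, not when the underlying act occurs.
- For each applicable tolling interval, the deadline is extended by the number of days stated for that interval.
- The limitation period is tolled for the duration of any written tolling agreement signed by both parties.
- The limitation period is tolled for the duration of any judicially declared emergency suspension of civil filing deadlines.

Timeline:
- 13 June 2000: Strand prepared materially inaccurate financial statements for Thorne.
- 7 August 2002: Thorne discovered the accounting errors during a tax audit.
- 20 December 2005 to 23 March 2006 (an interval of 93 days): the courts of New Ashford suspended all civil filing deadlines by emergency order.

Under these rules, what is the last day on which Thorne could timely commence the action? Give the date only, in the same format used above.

8 November 2007

The claim did not accrue until Thorne discovered the injury on 7 August 2002; the 13 June 2000 act date does not start the clock under the stated rule.
The untolled deadline — 5 years after 7 August 2002 — is 7 August 2007.
Because the emergency suspension of filing deadlines ran from 20 December 2005 to 23 March 2006, the deadline is extended by 93 days to 8 November 2007.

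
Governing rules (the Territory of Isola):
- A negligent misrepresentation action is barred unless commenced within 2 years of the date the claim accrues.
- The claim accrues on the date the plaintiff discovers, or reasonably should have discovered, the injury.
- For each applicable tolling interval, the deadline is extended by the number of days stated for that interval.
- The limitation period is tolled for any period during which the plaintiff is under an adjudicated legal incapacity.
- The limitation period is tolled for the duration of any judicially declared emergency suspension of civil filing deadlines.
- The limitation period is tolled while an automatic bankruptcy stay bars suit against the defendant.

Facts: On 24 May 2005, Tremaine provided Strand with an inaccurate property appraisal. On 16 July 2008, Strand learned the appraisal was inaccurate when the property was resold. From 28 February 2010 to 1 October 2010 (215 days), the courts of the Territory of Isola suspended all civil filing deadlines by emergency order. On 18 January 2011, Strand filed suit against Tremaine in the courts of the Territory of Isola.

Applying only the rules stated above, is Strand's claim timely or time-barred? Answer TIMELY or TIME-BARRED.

Accrual is tied to discovery, so the period began on 16 July 2008 rather than on 24 May 2005 when the act occurred.
The untolled deadline — 2 years after 16 July 2008 — is 16 July 2010.
Because the emergency suspension of filing deadlines ran from 28 February 2010 to 1 October 2010, the deadline is extended by 215 days to 16 February 2011.
Strand filed on 18 January 2011, before the 16 February 2011 deadline, so the action is timely.

TIMELY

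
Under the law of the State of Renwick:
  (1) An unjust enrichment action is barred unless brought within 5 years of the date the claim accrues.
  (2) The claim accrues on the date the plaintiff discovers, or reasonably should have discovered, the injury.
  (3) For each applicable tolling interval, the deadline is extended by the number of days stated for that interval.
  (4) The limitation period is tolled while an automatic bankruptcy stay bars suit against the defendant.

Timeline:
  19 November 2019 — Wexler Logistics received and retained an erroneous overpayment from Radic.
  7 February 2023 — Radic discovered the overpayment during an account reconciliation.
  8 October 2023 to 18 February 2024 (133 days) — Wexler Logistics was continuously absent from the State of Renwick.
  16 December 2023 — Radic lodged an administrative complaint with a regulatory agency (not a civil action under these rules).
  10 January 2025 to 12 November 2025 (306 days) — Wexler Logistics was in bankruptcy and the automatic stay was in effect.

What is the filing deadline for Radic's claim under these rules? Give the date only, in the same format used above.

9 December 2028

The claim did not accrue until Radic discovered the injury on 7 February 2023; the 19 November 2019 act date does not start the clock under the stated rule.
The untolled deadline — 5 years after 7 February 2023 — is 7 February 2028.
Because the automatic bankruptcy stay ran from 10 January 2025 to 12 November 2025, the deadline is extended by 306 days to 9 December 2028.
Although the defendant's absence ran from 8 October 2023 to 18 February 2024, the stated rules do not make that a tolling event, so it is disregarded.
The other events in the timeline have no effect on the limitation period under the stated rules.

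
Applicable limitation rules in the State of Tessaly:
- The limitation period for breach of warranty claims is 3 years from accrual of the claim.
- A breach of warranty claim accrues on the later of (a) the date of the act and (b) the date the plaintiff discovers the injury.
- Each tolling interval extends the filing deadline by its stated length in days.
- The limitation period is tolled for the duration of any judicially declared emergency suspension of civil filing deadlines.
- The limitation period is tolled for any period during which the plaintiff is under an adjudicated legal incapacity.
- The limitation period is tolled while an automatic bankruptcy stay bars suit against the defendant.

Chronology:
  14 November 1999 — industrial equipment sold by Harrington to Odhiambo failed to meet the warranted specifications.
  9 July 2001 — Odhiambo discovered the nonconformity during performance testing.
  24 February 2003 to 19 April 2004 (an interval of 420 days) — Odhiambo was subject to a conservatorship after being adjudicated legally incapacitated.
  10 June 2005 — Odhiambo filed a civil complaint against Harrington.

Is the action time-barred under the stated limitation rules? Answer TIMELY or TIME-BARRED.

TIMELY

Because discovery on 9 July 2001 post-dates the 14 November 1999 act, accrual under the later-of rule falls on 9 July 2001.
3 years from 9 July 2001 is 9 July 2004.
Because the plaintiff's legal incapacity ran from 24 February 2003 to 19 April 2004, the deadline is extended by 420 days to 2 September 2005.
The 10 June 2005 filing precedes the 2 September 2005 deadline; the claim is timely.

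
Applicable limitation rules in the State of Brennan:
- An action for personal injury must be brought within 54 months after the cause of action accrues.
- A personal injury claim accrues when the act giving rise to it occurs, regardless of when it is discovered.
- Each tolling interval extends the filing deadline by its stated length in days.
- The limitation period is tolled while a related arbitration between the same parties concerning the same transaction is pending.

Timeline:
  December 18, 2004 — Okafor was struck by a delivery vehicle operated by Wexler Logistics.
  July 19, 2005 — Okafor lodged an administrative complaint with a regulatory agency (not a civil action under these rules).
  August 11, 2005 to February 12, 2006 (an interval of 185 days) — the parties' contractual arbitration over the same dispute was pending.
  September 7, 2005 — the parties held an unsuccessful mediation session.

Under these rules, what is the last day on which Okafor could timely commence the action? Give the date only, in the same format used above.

The claim accrued on December 18, 2004, when the wrongful act occurred.
Adding the 54 months base period to December 18, 2004 gives a deadline of June 18, 2009, before any tolling.
Because the pending related arbitration ran from August 11, 2005 to February 12, 2006, the deadline is extended by 185 days to December 20, 2009.
The other events in the timeline have no effect on the limitation period under the stated rules.

December 20, 2009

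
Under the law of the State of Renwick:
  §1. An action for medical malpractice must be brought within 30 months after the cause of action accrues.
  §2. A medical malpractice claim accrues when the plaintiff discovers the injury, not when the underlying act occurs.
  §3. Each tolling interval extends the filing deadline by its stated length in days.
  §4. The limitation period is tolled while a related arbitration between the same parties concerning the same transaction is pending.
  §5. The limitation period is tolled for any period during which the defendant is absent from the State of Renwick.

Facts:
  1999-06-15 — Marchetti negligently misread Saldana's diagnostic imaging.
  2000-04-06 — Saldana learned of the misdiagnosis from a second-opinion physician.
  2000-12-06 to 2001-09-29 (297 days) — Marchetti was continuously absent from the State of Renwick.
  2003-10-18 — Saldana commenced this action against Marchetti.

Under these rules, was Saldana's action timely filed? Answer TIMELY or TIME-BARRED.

Accrual is tied to discovery, so the period began on 2000-04-06 rather than on 1999-06-15 when the act occurred.
30 months from 2000-04-06 is 2002-10-06.
The period was tolled for 297 days by the defendant's absence from the jurisdiction (2000-12-06 to 2001-09-29), pushing the deadline to 2003-07-30.
Saldana filed on 2003-10-18, after the 2003-07-30 deadline, so the action is time-barred.

TIME-BARRED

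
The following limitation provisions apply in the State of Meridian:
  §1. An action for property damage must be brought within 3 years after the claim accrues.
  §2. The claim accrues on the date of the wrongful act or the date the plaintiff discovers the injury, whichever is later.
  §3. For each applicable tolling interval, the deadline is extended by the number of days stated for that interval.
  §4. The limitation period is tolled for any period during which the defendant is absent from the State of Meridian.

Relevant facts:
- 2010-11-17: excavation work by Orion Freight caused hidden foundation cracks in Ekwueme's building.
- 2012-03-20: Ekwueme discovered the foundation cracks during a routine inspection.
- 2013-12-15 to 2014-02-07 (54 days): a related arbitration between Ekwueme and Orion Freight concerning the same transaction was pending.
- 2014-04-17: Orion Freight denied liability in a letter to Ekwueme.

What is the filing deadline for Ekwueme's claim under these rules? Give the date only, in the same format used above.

Because discovery on 2012-03-20 post-dates the 2010-11-17 act, accrual under the later-of rule falls on 2012-03-20.
Adding the 3 years base period to 2012-03-20 gives a deadline of 2015-03-20, before any tolling.
Although a pending arbitration ran from 2013-12-15 to 2014-02-07, the stated rules do not make that a tolling event, so it is disregarded.
None of the other events listed affects the running of the period under the stated rules.

2015-03-20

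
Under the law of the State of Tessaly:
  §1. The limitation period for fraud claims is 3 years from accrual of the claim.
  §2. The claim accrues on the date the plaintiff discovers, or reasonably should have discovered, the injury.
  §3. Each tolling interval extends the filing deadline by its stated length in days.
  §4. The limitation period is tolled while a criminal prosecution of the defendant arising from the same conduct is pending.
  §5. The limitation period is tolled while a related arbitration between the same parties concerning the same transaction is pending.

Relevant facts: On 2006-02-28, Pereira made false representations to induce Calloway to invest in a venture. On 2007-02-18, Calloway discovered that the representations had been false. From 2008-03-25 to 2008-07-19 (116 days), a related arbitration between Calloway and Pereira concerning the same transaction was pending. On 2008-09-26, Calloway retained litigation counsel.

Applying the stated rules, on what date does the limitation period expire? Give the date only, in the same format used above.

Accrual is tied to discovery, so the period began on 2007-02-18 rather than on 2006-02-28 when the act occurred.
The untolled deadline — 3 years after 2007-02-18 — is 2010-02-18.
The pending related arbitration from 2008-03-25 to 2008-07-19 tolled the period for 116 days, extending the deadline to 2010-06-14.
Nothing else in the chronology tolls or restarts the period.

2010-06-14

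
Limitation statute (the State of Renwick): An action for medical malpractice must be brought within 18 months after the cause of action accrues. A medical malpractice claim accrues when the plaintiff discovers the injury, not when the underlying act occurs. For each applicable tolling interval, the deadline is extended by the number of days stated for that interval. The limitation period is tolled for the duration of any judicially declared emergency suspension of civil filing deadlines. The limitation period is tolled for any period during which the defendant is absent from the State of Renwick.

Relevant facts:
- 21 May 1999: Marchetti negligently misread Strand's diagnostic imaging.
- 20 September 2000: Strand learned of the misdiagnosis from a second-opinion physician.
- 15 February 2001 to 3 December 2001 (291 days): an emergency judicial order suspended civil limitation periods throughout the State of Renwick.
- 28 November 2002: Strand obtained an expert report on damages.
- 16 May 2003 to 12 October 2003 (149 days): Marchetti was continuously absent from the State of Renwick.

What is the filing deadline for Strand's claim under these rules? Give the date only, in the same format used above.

5 January 2003

The claim did not accrue until Strand discovered the injury on 20 September 2000; the 21 May 1999 act date does not start the clock under the stated rule.
Adding the 18 months base period to 20 September 2000 gives a deadline of 20 March 2002, before any tolling.
Because the emergency suspension of filing deadlines ran from 15 February 2001 to 3 December 2001, the deadline is extended by 291 days to 5 January 2003.
The defendant's absence from the jurisdiction starting 16 May 2003 came too late — the period had run on 5 January 2003 — and so does not extend the deadline.
Nothing else in the chronology tolls or restarts the period.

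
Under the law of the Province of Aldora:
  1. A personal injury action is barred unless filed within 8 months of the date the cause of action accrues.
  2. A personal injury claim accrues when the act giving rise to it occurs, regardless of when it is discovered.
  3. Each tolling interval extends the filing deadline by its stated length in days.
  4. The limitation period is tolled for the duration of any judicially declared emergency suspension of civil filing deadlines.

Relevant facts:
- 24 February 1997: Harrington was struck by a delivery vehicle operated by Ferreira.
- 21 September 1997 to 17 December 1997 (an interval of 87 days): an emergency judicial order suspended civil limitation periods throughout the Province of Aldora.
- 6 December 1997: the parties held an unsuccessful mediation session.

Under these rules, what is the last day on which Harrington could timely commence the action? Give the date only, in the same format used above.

19 January 1998

The claim accrued on 24 February 1997, when the wrongful act occurred.
Adding the 8 months base period to 24 February 1997 gives a deadline of 24 October 1997, before any tolling.
Because the emergency suspension of filing deadlines ran from 21 September 1997 to 17 December 1997, the deadline is extended by 87 days to 19 January 1998.
Nothing else in the chronology tolls or restarts the period.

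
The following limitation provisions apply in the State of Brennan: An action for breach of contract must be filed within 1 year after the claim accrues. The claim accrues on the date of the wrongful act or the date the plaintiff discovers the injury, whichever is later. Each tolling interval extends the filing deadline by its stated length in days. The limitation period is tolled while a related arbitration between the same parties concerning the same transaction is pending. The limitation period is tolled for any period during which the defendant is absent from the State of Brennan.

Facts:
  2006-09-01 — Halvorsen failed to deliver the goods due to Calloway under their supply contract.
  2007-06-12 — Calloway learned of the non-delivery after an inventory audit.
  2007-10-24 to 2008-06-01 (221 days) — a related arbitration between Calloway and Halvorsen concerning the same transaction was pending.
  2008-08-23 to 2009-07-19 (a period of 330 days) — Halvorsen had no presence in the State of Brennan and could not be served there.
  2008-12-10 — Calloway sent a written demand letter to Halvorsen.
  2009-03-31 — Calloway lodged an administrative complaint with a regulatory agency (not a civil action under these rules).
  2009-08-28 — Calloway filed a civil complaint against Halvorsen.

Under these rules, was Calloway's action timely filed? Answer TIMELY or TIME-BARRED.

TIMELY

Taking the later of the act (2006-09-01) and discovery (2007-06-12), the claim accrued on 2007-06-12.
Adding the 1 year base period to 2007-06-12 gives a deadline of 2008-06-12, before any tolling.
Because the pending related arbitration ran from 2007-10-24 to 2008-06-01, the deadline is extended by 221 days to 2009-01-19.
Because the defendant's absence from the jurisdiction ran from 2008-08-23 to 2009-07-19, the deadline is extended by 330 days to 2009-12-15.
The other events in the timeline have no effect on the limitation period under the stated rules.
The 2009-08-28 filing precedes the 2009-12-15 deadline; the claim is timely.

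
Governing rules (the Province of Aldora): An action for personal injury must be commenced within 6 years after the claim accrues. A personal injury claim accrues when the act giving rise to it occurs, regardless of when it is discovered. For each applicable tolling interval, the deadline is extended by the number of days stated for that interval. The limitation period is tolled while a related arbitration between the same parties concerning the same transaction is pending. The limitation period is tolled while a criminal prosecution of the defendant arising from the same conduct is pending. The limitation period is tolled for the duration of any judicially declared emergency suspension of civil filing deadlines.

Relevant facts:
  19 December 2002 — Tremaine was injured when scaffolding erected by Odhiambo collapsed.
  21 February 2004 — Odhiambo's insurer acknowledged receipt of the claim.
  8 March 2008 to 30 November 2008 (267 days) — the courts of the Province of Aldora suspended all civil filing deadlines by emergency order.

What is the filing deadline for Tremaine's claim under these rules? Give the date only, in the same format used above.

The claim accrued on 19 December 2002, the date of the act.
The untolled deadline — 6 years after 19 December 2002 — is 19 December 2008.
The period was tolled for 267 days by the emergency suspension of filing deadlines (8 March 2008 to 30 November 2008), pushing the deadline to 12 September 2009.
Nothing else in the chronology tolls or restarts the period.

12 September 2009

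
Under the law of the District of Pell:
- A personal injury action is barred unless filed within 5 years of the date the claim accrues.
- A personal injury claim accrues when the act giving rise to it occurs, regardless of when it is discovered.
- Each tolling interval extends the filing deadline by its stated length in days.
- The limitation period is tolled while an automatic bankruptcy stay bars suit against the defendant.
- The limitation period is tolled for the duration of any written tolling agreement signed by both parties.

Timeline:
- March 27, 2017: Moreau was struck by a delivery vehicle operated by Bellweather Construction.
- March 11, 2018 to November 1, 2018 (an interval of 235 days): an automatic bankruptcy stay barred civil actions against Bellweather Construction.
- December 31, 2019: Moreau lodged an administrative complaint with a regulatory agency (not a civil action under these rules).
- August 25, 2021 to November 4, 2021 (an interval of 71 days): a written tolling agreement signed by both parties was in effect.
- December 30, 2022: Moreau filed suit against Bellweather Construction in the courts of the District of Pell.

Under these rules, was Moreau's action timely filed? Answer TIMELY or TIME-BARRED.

TIMELY

The limitation period began to run on March 27, 2017.
Adding the 5 years base period to March 27, 2017 gives a deadline of March 27, 2022, before any tolling.
Because the automatic bankruptcy stay ran from March 11, 2018 to November 1, 2018, the deadline is extended by 235 days to November 17, 2022.
The period was tolled for 71 days by the written tolling agreement (August 25, 2021 to November 4, 2021), pushing the deadline to January 27, 2023.
None of the other events listed affects the running of the period under the stated rules.
Filing on December 30, 2022 beat the January 27, 2023 deadline — the action is timely.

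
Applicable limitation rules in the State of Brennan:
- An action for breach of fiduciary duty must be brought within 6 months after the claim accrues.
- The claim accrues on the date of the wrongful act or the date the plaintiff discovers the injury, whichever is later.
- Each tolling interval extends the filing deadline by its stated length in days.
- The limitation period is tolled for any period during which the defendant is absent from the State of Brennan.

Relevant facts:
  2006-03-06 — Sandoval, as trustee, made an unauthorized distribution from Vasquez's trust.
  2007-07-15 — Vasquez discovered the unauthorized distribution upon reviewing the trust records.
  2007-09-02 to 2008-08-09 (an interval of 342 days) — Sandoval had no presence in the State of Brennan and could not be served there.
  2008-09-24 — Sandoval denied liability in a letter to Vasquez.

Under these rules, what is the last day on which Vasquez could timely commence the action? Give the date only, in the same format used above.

Taking the later of the act (2006-03-06) and discovery (2007-07-15), the claim accrued on 2007-07-15.
The untolled deadline — 6 months after 2007-07-15 — is 2008-01-15.
The defendant's absence from the jurisdiction from 2007-09-02 to 2008-08-09 tolled the period for 342 days, extending the deadline to 2008-12-22.
Nothing else in the chronology tolls or restarts the period.

2008-12-22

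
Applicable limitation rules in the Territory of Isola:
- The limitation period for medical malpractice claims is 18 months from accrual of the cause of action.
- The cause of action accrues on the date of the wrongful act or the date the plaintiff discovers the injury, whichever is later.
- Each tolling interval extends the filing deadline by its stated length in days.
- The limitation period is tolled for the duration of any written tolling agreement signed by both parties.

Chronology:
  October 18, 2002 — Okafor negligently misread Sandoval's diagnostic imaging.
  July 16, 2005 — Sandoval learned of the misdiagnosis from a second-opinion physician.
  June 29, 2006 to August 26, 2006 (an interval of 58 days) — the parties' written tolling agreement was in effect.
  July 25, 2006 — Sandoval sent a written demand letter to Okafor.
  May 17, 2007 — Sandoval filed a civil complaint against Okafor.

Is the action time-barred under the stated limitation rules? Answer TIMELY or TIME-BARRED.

TIME-BARRED

Taking the later of the act (October 18, 2002) and discovery (July 16, 2005), the claim accrued on July 16, 2005.
Adding the 18 months base period to July 16, 2005 gives a deadline of January 16, 2007, before any tolling.
The written tolling agreement from June 29, 2006 to August 26, 2006 tolled the period for 58 days, extending the deadline to March 15, 2007.
The other events in the timeline have no effect on the limitation period under the stated rules.
The May 17, 2007 filing falls after the March 15, 2007 deadline; the claim is time-barred.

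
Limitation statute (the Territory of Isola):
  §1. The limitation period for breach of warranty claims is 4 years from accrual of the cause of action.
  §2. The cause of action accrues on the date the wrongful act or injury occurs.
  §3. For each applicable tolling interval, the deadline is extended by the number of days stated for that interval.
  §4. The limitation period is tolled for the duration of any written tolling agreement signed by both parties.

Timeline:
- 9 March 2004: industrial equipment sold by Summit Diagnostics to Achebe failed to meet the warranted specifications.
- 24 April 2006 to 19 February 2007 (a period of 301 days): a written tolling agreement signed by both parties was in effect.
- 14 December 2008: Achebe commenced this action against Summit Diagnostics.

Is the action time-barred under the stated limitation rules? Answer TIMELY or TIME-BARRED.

TIMELY

The cause of action accrued on 9 March 2004, the date of the act.
Adding the 4 years base period to 9 March 2004 gives a deadline of 9 March 2008, before any tolling.
The written tolling agreement from 24 April 2006 to 19 February 2007 tolled the period for 301 days, extending the deadline to 4 January 2009.
Filing on 14 December 2008 beat the 4 January 2009 deadline — the action is timely.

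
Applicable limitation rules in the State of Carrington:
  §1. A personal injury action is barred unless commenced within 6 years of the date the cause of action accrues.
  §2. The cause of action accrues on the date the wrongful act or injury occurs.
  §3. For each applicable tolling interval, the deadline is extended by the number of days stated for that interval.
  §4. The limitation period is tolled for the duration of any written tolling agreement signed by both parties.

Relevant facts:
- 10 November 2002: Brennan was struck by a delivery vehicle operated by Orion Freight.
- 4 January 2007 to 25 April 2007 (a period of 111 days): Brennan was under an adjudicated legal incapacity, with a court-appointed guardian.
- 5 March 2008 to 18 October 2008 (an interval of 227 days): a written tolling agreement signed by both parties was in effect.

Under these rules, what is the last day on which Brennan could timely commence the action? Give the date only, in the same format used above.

The cause of action accrued on 10 November 2002, the date of the act.
6 years from 10 November 2002 is 10 November 2008.
Because the written tolling agreement ran from 5 March 2008 to 18 October 2008, the deadline is extended by 227 days to 25 June 2009.
The plaintiff's legal incapacity from 4 January 2007 to 25 April 2007 does not toll the period, because no stated rule makes the plaintiff's incapacity a tolling event.

25 June 2009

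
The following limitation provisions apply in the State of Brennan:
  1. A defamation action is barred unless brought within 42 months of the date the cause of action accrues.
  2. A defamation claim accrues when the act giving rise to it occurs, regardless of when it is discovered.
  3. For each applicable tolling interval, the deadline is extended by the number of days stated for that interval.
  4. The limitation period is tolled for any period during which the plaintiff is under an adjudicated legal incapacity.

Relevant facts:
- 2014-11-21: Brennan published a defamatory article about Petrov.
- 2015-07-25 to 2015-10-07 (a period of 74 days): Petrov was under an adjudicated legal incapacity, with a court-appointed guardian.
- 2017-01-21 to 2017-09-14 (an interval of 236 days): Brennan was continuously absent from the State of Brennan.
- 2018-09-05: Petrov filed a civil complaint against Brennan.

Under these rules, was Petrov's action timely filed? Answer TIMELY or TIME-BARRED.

The limitation period began to run on 2014-11-21.
The untolled deadline — 42 months after 2014-11-21 — is 2018-05-21.
Because the plaintiff's legal incapacity ran from 2015-07-25 to 2015-10-07, the deadline is extended by 74 days to 2018-08-03.
The defendant's absence from the jurisdiction from 2017-01-21 to 2017-09-14 does not toll the period, because no stated rule makes the defendant's absence a tolling event.
The 2018-09-05 filing falls after the 2018-08-03 deadline; the claim is time-barred.

TIME-BARRED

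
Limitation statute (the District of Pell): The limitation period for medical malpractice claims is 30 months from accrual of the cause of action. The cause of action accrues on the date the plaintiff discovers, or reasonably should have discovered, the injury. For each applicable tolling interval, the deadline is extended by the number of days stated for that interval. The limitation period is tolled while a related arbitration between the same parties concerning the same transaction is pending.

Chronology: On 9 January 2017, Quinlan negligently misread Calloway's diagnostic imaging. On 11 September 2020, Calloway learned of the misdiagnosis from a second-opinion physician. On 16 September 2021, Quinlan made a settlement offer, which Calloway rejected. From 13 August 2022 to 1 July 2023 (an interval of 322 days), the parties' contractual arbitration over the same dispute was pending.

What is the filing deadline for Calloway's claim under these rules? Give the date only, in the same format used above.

The claim did not accrue until Calloway discovered the injury on 11 September 2020; the 9 January 2017 act date does not start the clock under the stated rule.
30 months from 11 September 2020 is 11 March 2023.
Because the pending related arbitration ran from 13 August 2022 to 1 July 2023, the deadline is extended by 322 days to 27 January 2024.
Nothing else in the chronology tolls or restarts the period.

27 January 2024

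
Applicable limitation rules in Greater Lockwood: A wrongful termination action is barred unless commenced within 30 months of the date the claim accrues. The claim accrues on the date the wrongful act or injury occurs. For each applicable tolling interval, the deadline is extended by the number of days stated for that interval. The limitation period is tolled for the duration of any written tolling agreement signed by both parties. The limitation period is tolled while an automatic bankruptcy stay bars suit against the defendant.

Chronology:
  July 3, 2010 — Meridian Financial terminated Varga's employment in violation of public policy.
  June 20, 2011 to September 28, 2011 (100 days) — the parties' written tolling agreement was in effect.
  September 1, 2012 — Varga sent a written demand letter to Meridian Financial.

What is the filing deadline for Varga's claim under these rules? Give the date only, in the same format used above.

The claim accrued on July 3, 2010, the date of the act.
30 months from July 3, 2010 is January 3, 2013.
The period was tolled for 100 days by the written tolling agreement (June 20, 2011 to September 28, 2011), pushing the deadline to April 13, 2013.
Nothing else in the chronology tolls or restarts the period.

April 13, 2013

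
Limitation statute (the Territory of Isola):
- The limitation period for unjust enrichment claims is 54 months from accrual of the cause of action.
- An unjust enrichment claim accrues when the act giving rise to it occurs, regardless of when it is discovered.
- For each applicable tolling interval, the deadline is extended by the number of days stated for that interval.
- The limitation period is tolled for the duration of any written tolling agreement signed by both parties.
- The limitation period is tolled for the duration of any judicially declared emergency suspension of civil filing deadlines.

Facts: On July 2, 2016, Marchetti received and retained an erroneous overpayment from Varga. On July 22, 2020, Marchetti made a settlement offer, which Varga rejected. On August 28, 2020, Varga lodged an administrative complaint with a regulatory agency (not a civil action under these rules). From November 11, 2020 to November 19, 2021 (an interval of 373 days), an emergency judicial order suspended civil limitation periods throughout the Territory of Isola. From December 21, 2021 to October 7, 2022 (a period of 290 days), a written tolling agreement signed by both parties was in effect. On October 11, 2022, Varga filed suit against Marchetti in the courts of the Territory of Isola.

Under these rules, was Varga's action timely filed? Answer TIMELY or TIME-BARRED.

The claim accrued on July 2, 2016, when the wrongful act occurred.
Adding the 54 months base period to July 2, 2016 gives a deadline of January 2, 2021, before any tolling.
Because the emergency suspension of filing deadlines ran from November 11, 2020 to November 19, 2021, the deadline is extended by 373 days to January 10, 2022.
The period was tolled for 290 days by the written tolling agreement (December 21, 2021 to October 7, 2022), pushing the deadline to October 27, 2022.
None of the other events listed affects the running of the period under the stated rules.
Varga filed on October 11, 2022, before the October 27, 2022 deadline, so the action is timely.

TIMELY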